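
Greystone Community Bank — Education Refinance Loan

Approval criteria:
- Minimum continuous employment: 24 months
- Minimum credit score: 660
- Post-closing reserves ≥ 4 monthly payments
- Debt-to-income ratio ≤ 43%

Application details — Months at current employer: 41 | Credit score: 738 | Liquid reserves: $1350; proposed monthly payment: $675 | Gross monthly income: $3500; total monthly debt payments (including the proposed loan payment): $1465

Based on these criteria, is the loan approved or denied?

Employment 41 ≥ 24 months
Credit score 738 ≥ 660 (meets)
Liquid reserves cover 1,350/675 = 2.0 months — < 4 required
DTI: 1,465 ÷ 3,500 = 41.9%, within the 43% cap
Fails on reserves.

Denied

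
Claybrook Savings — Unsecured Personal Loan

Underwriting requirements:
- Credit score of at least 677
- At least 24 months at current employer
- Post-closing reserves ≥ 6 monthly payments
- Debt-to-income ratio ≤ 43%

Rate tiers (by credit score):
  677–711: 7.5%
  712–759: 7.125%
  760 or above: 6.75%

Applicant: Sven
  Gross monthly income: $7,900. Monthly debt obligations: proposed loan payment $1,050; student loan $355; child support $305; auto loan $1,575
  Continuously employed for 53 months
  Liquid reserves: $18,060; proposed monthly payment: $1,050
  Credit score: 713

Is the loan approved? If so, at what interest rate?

Credit score 713 ≥ 677 (meets minimum)
Reserves = 18,060/1,050 = 17.2 months ≥ 6
Employment 53 ≥ 24 months
Total monthly debts = (1,050 + 355 + 305 + 1,575) = 3,285. DTI = 3,285/7,900 = 41.6% ≤ 43%
All requirements met. Score 713 falls in the 712–759 tier → 7.125%.

Approved at 7.125%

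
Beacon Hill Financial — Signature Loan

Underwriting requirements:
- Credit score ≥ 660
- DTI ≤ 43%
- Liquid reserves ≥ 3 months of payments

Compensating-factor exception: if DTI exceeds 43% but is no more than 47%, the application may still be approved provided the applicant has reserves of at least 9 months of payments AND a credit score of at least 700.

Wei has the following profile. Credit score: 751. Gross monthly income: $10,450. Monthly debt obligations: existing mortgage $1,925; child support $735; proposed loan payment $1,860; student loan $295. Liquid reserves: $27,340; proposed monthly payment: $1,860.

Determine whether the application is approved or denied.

Credit score 751 ≥ 660 (meets base)
Total debts = (1,925 + 735 + 1,860 + 295) = 4,815. DTI = 4,815/10,450 = 46.1% > 43% — standard DTI limit exceeded.
Reserves: 27,340 ÷ 1,860 = 14.7 months (meets 3-month minimum)
DTI 46.1% is within the 43%–47% exception band; checking compensating factors.
Override check — reserves: 14.7 mo (ok); score: 751 (ok).
Both compensating conditions met → exception applies.

Approved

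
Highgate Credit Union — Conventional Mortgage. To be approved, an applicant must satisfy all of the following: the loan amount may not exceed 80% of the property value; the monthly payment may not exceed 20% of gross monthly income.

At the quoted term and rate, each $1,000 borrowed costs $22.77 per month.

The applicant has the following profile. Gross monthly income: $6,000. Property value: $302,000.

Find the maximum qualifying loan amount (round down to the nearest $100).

$52,700

Payment cap: 20% × $6,000 = $1,200/month.
At $22.77 per $1,000, that supports 1,200/22.77 × 1,000 ≈ $52,700 → $52,700.
LTV cap: 80% × $302,000 = $241,600 → $241,600.
Binding constraint: payment-to-income.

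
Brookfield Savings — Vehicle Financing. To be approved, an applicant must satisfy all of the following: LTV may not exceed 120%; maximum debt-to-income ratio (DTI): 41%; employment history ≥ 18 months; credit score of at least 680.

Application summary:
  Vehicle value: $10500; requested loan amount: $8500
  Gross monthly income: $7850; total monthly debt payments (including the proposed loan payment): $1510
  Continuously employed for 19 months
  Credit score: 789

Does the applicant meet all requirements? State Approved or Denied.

Approved

LTV: 8,500 ÷ 10,500 = 81%, within 120% cap
DTI: 1,510 ÷ 7,850 = 19.2%, within the 41% cap
Employment 19 ≥ 18 months
Credit score 789 ≥ 680 (meets)
All criteria satisfied.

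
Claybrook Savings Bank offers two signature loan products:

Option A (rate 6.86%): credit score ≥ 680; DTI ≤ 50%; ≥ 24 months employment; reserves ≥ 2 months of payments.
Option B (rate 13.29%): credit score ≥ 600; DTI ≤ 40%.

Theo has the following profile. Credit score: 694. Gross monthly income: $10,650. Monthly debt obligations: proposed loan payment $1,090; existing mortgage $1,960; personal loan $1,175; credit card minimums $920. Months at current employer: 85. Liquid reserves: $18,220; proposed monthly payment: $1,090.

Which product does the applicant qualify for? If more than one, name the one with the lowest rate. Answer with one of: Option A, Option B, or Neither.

Total debts = (1,090 + 1,960 + 1,175 + 920) = 5,145; DTI = 5,145/10,650 = 48.3%.
Reserves = 18,220/1,090 = 16.7 months.
Option A: score 694 ≥ 680; DTI 48.3% ≤ 50%; employment 85 ≥ 24 mo; reserves 16.7 ≥ 2 mo → qualifies.
Option B: score 694 ≥ 600; DTI 48.3% > 40% → does not qualify.

Option A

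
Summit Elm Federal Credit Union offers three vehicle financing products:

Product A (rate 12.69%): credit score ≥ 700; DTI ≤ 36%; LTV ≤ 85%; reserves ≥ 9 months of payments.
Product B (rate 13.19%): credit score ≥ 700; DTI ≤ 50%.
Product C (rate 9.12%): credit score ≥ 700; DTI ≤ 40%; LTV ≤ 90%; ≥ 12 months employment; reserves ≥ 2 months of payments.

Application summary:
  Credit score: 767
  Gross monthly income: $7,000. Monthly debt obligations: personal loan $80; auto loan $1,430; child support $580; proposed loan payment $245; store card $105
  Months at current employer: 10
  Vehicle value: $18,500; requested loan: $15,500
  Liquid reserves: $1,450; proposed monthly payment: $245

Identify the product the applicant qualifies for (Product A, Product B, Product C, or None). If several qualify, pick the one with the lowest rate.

Total debts = (80 + 1,430 + 580 + 245 + 105) = 2,440; DTI = 2,440/7,000 = 34.9%.
LTV = 15,500/18,500 = 83.8%.
Reserves = 1,450/245 = 5.9 months.
Product A: score 767 ≥ 700; DTI 34.9% ≤ 36%; LTV 83.8% ≤ 85%; reserves 5.9 < 9 mo → does not qualify.
Product B: score 767 ≥ 700; DTI 34.9% ≤ 50% → qualifies.
Product C: score 767 ≥ 700; DTI 34.9% ≤ 40%; LTV 83.8% ≤ 90%; employment 10 < 12 mo; reserves 5.9 ≥ 2 mo → does not qualify.

Product B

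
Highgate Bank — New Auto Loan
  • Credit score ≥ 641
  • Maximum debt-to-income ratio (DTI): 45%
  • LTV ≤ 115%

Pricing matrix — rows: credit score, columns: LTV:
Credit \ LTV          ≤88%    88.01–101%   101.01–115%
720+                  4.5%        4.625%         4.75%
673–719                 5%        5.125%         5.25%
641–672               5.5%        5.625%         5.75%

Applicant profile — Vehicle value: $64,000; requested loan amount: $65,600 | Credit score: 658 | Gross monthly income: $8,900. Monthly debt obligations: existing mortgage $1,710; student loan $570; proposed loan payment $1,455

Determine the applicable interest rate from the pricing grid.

Credit score 658 ≥ 641; Total monthly debts = (1,710 + 570 + 1,455) = 3,735. DTI: 3,735 ÷ 8,900 = 42%, within the 45% cap
Loan-to-value = 65,600/64,000 = 102.5% — pass (115% max)
Score 658 is in the 641–672 band; LTV 102.5% is in the 101.01–115% band → 5.75%.

5.75%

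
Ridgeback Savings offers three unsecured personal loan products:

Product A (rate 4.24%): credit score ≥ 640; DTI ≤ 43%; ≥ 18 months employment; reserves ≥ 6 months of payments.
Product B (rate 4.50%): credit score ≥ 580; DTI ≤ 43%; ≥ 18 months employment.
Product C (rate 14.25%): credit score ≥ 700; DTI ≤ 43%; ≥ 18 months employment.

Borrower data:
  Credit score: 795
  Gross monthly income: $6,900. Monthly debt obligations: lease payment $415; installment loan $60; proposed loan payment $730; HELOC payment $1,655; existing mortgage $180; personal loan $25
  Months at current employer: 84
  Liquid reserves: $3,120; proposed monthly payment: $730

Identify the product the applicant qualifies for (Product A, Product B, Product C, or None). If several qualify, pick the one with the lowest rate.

Total debts = (415 + 60 + 730 + 1,655 + 180 + 25) = 3,065; DTI = 3,065/6,900 = 44.4%.
Reserves = 3,120/730 = 4.3 months.
Product A: score 795 ≥ 640; DTI 44.4% > 43%; employment 84 ≥ 18 mo; reserves 4.3 < 6 mo → does not qualify.
Product B: score 795 ≥ 580; DTI 44.4% > 43%; employment 84 ≥ 18 mo → does not qualify.
Product C: score 795 ≥ 700; DTI 44.4% > 43%; employment 84 ≥ 18 mo → does not qualify.

None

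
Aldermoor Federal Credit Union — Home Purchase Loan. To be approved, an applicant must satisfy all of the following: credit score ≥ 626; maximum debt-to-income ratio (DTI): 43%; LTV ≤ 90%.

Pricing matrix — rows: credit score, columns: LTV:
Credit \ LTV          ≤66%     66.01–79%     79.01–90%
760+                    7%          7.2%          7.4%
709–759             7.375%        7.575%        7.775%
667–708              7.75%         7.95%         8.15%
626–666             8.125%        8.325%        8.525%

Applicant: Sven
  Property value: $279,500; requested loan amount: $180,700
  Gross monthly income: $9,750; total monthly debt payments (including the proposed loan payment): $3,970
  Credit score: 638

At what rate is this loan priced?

Credit score 638 ≥ 626; DTI = 3,970/9,750 = 40.7% ≤ 43%
Loan-to-value = 180,700/279,500 = 64.7% — pass (90% max)
Score 638 is in the 626–666 band; LTV 64.7% is in the ≤66% band → 8.125%.

8.125%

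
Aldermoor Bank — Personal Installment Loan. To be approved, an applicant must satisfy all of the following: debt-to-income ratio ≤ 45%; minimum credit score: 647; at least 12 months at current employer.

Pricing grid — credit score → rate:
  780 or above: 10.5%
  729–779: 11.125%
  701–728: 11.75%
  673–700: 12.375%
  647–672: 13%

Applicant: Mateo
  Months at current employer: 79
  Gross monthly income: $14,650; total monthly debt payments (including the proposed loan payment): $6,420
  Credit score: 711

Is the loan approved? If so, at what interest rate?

Credit score 711 ≥ 647 (meets minimum)
Debt-to-income = 6,420/14,650 = 43.8% — meets 45% limit
Employment 79 ≥ 12 months
All requirements met. Score 711 falls in the 701–728 tier → 11.75%.

Approved at 11.75%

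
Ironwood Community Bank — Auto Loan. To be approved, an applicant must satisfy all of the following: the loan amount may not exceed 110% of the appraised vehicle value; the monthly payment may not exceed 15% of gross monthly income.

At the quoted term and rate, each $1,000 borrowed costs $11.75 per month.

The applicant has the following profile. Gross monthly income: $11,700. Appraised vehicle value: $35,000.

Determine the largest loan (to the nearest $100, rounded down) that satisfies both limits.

Payment cap: 15% × $11,700 = $1,755/month.
At $11.75 per $1,000, that supports 1,755/11.75 × 1,000 ≈ $149,361 → $149,300.
LTV cap: 110% × $35,000 = $38,500 → $38,500.
Binding constraint: loan-to-value.

$38,500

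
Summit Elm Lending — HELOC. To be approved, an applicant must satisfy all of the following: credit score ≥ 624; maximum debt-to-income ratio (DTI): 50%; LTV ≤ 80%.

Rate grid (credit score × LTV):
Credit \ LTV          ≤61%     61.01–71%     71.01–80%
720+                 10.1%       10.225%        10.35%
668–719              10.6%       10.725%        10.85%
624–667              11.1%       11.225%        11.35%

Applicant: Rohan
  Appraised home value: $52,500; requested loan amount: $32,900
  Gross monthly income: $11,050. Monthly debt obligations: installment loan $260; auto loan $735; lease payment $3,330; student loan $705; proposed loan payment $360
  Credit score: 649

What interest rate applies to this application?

11.225%

Credit score 649 ≥ 624; Total monthly debts = (260 + 735 + 3,330 + 705 + 360) = 5,390. DTI: 5,390 ÷ 11,050 = 48.8%, within the 50% cap
LTV = 32,900/52,500 = 62.7% ≤ 80%
Credit 649 → row 624–667; LTV 62.7% → column 61.01–71%. Grid cell → 11.225%.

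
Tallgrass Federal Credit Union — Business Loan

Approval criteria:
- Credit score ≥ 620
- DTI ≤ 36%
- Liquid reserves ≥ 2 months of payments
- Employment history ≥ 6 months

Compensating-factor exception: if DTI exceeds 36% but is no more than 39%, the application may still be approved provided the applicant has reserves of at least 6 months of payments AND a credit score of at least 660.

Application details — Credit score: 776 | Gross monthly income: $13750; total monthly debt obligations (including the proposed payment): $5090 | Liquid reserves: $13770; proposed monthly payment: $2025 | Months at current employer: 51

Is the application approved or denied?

Approved

Credit score 776 ≥ 620 (meets base)
DTI = 5,090/13,750 = 37% > 36% — standard DTI limit exceeded.
Liquid reserves cover 13,770/2,025 = 6.8 months — ≥ 2 required
Employment 51 ≥ 6 months
37% falls in the override range (36%–39%), so the compensating-factor test applies.
Override check — reserves: 6.8 mo (ok); score: 776 (ok).
Both override conditions satisfied; DTI exception granted.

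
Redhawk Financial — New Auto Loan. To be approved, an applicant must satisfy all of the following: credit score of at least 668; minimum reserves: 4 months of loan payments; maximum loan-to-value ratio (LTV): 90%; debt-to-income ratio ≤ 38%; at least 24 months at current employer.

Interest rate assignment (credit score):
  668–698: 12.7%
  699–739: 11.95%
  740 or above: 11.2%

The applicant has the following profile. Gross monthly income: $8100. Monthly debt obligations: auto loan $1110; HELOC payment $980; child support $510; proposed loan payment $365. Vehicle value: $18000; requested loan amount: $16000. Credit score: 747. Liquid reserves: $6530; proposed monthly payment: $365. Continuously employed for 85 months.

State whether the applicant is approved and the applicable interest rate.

Approved at 11.2%

Credit score 747 ≥ 668 (meets minimum)
Employment 85 ≥ 24 months
Total monthly debts = (1,110 + 980 + 510 + 365) = 2,965. DTI: 2,965 ÷ 8,100 = 36.6%, within the 38% cap
LTV: 16,000 ÷ 18,000 = 88.9%, within 90% cap
Reserves: 6,530 ÷ 365 = 17.9 months (meets 4-month minimum)
All requirements met. Score 747 falls in the 740 or above tier → 11.2%.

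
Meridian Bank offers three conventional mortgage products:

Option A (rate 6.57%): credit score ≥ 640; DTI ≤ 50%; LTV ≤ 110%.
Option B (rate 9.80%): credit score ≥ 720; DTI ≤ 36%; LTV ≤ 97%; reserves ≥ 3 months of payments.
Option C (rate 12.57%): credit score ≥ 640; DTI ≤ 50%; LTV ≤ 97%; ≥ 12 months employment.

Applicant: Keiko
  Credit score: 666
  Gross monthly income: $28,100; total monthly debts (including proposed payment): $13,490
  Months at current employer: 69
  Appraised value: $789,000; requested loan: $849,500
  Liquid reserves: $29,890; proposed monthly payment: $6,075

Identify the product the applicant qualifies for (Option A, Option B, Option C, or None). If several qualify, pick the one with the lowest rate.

DTI = 13,490/28,100 = 48%.
LTV = 849,500/789,000 = 107.7%.
Reserves = 29,890/6,075 = 4.9 months.
Option A: score 666 ≥ 640; DTI 48% ≤ 50%; LTV 107.7% ≤ 110% → qualifies.
Option B: score 666 < 720; DTI 48% > 36%; LTV 107.7% > 97%; reserves 4.9 ≥ 3 mo → does not qualify.
Option C: score 666 ≥ 640; DTI 48% ≤ 50%; LTV 107.7% > 97%; employment 69 ≥ 12 mo → does not qualify.

Option A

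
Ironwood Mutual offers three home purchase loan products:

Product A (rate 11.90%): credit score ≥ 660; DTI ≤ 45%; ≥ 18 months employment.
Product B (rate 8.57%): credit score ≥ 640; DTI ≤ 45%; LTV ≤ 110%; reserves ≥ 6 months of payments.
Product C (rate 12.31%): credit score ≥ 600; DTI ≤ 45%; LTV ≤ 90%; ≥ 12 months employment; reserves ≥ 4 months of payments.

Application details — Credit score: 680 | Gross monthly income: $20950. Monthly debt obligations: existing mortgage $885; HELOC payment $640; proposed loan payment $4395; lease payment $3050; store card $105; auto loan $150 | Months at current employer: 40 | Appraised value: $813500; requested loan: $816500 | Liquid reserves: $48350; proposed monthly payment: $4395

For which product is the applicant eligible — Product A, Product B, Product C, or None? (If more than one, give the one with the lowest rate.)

Product B

Total debts = (885 + 640 + 4,395 + 3,050 + 105 + 150) = 9,225; DTI = 9,225/20,950 = 44%.
LTV = 816,500/813,500 = 100.4%.
Reserves = 48,350/4,395 = 11.0 months.
Product A: score 680 ≥ 660; DTI 44% ≤ 45%; employment 40 ≥ 18 mo → qualifies.
Product B: score 680 ≥ 640; DTI 44% ≤ 45%; LTV 100.4% ≤ 110%; reserves 11.0 ≥ 6 mo → qualifies.
Product C: score 680 ≥ 600; DTI 44% ≤ 45%; LTV 100.4% > 90%; employment 40 ≥ 12 mo; reserves 11.0 ≥ 4 mo → does not qualify.
Qualifying: Product A, Product B. Lowest rate is 8.57% → Product B.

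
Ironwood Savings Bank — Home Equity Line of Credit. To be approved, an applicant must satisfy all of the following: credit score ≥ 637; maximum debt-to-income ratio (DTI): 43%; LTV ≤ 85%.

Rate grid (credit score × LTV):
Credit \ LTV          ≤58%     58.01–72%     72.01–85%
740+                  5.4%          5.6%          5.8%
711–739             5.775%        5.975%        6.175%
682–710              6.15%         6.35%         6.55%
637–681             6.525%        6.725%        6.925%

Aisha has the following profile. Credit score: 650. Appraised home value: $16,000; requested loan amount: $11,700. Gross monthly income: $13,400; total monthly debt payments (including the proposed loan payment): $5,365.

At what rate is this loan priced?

6.925%

Credit score 650 ≥ 637; DTI: 5,365 ÷ 13,400 = 40%, within the 43% cap
LTV: 11,700 ÷ 16,000 = 73.1%, within 85% cap
Score 650 is in the 637–681 band; LTV 73.1% is in the 72.01–85% band → 6.925%.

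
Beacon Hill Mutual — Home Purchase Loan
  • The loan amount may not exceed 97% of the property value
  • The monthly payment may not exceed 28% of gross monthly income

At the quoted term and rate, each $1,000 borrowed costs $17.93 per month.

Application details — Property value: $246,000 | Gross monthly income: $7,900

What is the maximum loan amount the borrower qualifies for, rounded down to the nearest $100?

$123,300

Payment cap: 28% × $7,900 = $2,212/month.
At $17.93 per $1,000, that supports 2,212/17.93 × 1,000 ≈ $123,368 → $123,300.
LTV cap: 97% × $246,000 = $238,620 → $238,600.
Binding constraint: payment-to-income.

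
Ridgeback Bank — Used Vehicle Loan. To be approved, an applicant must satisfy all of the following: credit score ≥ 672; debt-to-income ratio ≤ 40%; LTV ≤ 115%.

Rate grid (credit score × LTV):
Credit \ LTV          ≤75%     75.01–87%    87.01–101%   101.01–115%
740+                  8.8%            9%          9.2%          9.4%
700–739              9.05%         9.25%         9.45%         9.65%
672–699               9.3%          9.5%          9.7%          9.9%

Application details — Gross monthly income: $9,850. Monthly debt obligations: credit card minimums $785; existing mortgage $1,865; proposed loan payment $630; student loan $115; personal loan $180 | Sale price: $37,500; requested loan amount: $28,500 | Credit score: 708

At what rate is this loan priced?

Credit score 708 ≥ 672; Total monthly debts = (785 + 1,865 + 630 + 115 + 180) = 3,575. DTI = 3,575/9,850 = 36.3% ≤ 40%
LTV: 28,500 ÷ 37,500 = 76%, within 115% cap
Row: 708 falls in 700–739. Column: 76% falls in 75.01–87%. Rate = 9.25%.

9.25%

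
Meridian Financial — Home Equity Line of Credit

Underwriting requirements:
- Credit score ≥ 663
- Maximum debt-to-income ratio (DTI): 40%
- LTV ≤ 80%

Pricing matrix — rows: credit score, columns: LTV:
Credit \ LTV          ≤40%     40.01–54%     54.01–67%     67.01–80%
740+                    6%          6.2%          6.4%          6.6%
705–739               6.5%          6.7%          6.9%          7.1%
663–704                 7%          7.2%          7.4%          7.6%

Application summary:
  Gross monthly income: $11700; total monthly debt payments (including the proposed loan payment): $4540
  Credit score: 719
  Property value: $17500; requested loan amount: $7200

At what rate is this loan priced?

Credit score 719 ≥ 663; DTI = 4,540/11,700 = 38.8% ≤ 40%
LTV = 7,200/17,500 = 41.1% ≤ 80%
Score 719 is in the 705–739 band; LTV 41.1% is in the 40.01–54% band → 6.7%.

6.7%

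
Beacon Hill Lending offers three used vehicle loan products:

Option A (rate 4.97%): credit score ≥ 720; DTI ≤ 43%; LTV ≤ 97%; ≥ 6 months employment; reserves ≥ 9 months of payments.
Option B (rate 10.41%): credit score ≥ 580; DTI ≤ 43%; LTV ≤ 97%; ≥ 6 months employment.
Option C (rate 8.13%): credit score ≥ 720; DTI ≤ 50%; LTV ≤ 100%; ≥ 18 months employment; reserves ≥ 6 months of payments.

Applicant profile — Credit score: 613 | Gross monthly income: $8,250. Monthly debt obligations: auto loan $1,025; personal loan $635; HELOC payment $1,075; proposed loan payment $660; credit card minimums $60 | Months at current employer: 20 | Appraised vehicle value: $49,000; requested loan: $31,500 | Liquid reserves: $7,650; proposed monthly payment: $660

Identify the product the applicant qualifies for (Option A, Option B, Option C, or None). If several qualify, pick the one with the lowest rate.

Option B

Total debts = (1,025 + 635 + 1,075 + 660 + 60) = 3,455; DTI = 3,455/8,250 = 41.9%.
LTV = 31,500/49,000 = 64.3%.
Reserves = 7,650/660 = 11.6 months.
Option A: score 613 < 720; DTI 41.9% ≤ 43%; LTV 64.3% ≤ 97%; employment 20 ≥ 6 mo; reserves 11.6 ≥ 9 mo → does not qualify.
Option B: score 613 ≥ 580; DTI 41.9% ≤ 43%; LTV 64.3% ≤ 97%; employment 20 ≥ 6 mo → qualifies.
Option C: score 613 < 720; DTI 41.9% ≤ 50%; LTV 64.3% ≤ 100%; employment 20 ≥ 18 mo; reserves 11.6 ≥ 6 mo → does not qualify.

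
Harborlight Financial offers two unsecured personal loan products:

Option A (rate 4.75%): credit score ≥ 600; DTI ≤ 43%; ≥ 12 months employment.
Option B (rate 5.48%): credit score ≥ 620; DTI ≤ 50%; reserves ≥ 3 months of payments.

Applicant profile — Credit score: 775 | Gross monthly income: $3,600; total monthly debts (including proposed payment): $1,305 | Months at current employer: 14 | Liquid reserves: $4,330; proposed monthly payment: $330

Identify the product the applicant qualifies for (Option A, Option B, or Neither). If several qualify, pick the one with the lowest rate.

DTI = 1,305/3,600 = 36.2%.
Reserves = 4,330/330 = 13.1 months.
Option A: score 775 ≥ 600; DTI 36.2% ≤ 43%; employment 14 ≥ 12 mo → qualifies.
Option B: score 775 ≥ 620; DTI 36.2% ≤ 50%; reserves 13.1 ≥ 3 mo → qualifies.
Qualifying: Option A, Option B. Lowest rate is 4.75% → Option A.

Option A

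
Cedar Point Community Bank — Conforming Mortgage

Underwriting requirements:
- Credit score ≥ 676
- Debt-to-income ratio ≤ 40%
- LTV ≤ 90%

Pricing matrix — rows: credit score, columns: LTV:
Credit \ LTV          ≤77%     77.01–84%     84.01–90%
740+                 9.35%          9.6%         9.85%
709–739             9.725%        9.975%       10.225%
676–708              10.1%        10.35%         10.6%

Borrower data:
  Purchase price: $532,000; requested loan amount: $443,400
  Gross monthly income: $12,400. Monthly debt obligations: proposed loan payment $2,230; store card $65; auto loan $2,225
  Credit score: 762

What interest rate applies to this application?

9.6%

Credit score 762 ≥ 676; Total monthly debts = (2,230 + 65 + 2,225) = 4,520. DTI = 4,520/12,400 = 36.5% ≤ 40%
Loan-to-value = 443,400/532,000 = 83.3% — pass (90% max)
Credit 762 → row 740+; LTV 83.3% → column 77.01–84%. Grid cell → 9.6%.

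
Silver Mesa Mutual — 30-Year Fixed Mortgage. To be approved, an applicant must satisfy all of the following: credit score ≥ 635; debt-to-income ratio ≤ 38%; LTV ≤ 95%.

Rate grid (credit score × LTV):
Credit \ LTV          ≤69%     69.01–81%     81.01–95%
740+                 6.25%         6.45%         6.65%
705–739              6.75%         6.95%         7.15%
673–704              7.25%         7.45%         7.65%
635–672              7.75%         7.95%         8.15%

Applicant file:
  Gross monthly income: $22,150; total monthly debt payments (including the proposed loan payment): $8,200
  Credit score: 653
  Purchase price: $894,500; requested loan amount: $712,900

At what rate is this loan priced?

Credit score 653 ≥ 635; Debt-to-income = 8,200/22,150 = 37% — meets 38% limit
LTV = 712,900/894,500 = 79.7% ≤ 95%
Row: 653 falls in 635–672. Column: 79.7% falls in 69.01–81%. Rate = 7.95%.

7.95%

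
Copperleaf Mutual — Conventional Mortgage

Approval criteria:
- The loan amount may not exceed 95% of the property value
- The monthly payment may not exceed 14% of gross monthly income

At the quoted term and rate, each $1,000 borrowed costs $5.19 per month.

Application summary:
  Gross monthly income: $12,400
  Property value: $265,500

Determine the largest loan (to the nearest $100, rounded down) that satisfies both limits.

Payment cap: 14% × $12,400 = $1,736/month.
At $5.19 per $1,000, that supports 1,736/5.19 × 1,000 ≈ $334,489 → $334,400.
LTV cap: 95% × $265,500 = $252,225 → $252,200.
Binding constraint: loan-to-value.

$252,200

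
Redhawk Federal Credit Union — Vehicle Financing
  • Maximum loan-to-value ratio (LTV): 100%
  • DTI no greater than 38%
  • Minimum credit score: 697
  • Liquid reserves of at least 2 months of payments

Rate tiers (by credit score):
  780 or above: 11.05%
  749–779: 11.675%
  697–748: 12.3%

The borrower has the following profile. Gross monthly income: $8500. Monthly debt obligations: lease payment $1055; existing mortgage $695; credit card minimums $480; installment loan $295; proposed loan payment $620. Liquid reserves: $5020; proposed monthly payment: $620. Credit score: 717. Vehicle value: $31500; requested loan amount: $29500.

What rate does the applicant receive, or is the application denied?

Approved at 12.3%

Credit score 717 ≥ 697 (meets minimum)
Total monthly debts = (1,055 + 695 + 480 + 295 + 620) = 3,145. DTI = 3,145/8,500 = 37% ≤ 38%
Reserves: 5,020 ÷ 620 = 8.1 months (meets 2-month minimum)
Loan-to-value = 29,500/31,500 = 93.7% — pass (100% max)
All requirements met. Score 717 falls in the 697–748 tier → 12.3%.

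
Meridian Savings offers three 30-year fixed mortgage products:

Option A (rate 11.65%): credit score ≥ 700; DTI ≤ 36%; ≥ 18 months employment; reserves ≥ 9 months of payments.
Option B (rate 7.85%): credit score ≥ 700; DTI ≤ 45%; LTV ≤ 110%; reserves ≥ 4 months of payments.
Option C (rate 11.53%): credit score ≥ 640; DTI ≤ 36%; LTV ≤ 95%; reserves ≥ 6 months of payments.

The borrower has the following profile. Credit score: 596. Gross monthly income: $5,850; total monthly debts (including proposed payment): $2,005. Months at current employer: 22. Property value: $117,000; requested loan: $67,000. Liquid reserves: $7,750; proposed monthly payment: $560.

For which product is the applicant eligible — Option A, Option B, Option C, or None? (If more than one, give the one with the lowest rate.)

DTI = 2,005/5,850 = 34.3%.
LTV = 67,000/117,000 = 57.3%.
Reserves = 7,750/560 = 13.8 months.
Option A: score 596 < 700; DTI 34.3% ≤ 36%; employment 22 ≥ 18 mo; reserves 13.8 ≥ 9 mo → does not qualify.
Option B: score 596 < 700; DTI 34.3% ≤ 45%; LTV 57.3% ≤ 110%; reserves 13.8 ≥ 4 mo → does not qualify.
Option C: score 596 < 640; DTI 34.3% ≤ 36%; LTV 57.3% ≤ 95%; reserves 13.8 ≥ 6 mo → does not qualify.

None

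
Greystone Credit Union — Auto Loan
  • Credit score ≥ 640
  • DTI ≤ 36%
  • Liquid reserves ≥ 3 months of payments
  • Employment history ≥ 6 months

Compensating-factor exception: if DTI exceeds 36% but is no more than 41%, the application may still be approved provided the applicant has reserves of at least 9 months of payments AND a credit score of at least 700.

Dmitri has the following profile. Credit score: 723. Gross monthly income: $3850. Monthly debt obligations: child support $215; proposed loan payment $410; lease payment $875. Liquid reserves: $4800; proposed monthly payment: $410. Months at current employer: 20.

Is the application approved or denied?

Credit score 723 ≥ 640 (meets base)
Total debts = (215 + 410 + 875) = 1,500. DTI: 1,500 ÷ 3,850 = 39%, over the 36% base limit.
Reserves: 4,800 ÷ 410 = 11.7 months (meets 3-month minimum)
Employment 20 ≥ 6 months
39% falls in the override range (36%–41%), so the compensating-factor test applies.
Override check — reserves: 11.7 mo (ok); score: 723 (ok).
Both override conditions satisfied; DTI exception granted.

Approved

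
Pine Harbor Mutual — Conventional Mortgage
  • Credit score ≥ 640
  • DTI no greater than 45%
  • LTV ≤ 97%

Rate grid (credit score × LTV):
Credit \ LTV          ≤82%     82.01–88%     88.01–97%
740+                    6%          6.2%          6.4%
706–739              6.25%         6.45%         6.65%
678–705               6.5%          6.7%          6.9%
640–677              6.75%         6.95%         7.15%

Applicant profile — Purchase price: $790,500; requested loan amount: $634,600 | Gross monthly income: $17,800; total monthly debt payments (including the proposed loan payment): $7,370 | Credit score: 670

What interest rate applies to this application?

Credit score 670 ≥ 640; DTI: 7,370 ÷ 17,800 = 41.4%, within the 45% cap
LTV = 634,600/790,500 = 80.3% ≤ 97%
Credit 670 → row 640–677; LTV 80.3% → column ≤82%. Grid cell → 6.75%.

6.75%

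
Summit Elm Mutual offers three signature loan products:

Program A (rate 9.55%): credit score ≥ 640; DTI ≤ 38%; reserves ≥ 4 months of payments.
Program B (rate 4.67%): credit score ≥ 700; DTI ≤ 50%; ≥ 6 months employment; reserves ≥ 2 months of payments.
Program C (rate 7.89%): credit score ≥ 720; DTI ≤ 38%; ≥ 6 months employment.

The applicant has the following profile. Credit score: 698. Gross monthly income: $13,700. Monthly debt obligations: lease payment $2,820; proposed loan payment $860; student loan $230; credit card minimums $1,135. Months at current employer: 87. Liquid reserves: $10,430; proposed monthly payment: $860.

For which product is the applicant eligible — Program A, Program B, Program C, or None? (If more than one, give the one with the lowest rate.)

Total debts = (2,820 + 860 + 230 + 1,135) = 5,045; DTI = 5,045/13,700 = 36.8%.
Reserves = 10,430/860 = 12.1 months.
Program A: score 698 ≥ 640; DTI 36.8% ≤ 38%; reserves 12.1 ≥ 4 mo → qualifies.
Program B: score 698 < 700; DTI 36.8% ≤ 50%; employment 87 ≥ 6 mo; reserves 12.1 ≥ 2 mo → does not qualify.
Program C: score 698 < 720; DTI 36.8% ≤ 38%; employment 87 ≥ 6 mo → does not qualify.

Program A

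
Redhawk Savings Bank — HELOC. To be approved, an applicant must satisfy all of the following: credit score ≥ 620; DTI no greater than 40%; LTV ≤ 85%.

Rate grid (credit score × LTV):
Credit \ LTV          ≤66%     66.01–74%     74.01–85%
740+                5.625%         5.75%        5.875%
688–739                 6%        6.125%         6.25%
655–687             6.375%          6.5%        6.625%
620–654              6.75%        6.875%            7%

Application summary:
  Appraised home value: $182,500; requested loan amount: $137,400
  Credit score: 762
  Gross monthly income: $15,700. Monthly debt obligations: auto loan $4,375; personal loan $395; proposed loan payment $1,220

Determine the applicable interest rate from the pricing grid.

Credit score 762 ≥ 620; Total monthly debts = (4,375 + 395 + 1,220) = 5,990. DTI = 5,990/15,700 = 38.2% ≤ 40%
LTV = 137,400/182,500 = 75.3% ≤ 85%
Credit 762 → row 740+; LTV 75.3% → column 74.01–85%. Grid cell → 5.875%.

5.875%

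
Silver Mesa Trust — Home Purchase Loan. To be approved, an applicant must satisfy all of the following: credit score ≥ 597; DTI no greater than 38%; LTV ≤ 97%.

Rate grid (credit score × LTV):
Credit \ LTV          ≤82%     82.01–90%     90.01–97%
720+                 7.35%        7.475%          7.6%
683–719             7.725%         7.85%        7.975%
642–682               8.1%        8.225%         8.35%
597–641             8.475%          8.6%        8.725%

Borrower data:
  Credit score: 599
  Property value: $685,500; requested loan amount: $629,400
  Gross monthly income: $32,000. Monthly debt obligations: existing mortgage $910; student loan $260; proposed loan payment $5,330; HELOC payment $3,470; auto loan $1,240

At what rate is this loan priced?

8.725%

Credit score 599 ≥ 597; Total monthly debts = (910 + 260 + 5,330 + 3,470 + 1,240) = 11,210. Debt-to-income = 11,210/32,000 = 35% — meets 38% limit
LTV: 629,400 ÷ 685,500 = 91.8%, within 97% cap
Score 599 is in the 597–641 band; LTV 91.8% is in the 90.01–97% band → 8.725%.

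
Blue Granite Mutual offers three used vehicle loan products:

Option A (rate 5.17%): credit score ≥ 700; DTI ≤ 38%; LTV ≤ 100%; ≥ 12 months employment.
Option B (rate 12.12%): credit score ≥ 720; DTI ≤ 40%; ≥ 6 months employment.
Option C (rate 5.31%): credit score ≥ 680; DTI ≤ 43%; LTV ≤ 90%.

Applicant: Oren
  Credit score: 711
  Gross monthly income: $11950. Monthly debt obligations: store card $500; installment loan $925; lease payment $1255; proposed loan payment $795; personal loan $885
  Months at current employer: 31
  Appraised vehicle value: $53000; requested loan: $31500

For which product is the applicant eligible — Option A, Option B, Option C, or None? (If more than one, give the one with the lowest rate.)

Option A

Total debts = (500 + 925 + 1,255 + 795 + 885) = 4,360; DTI = 4,360/11,950 = 36.5%.
LTV = 31,500/53,000 = 59.4%.
Option A: score 711 ≥ 700; DTI 36.5% ≤ 38%; LTV 59.4% ≤ 100%; employment 31 ≥ 12 mo → qualifies.
Option B: score 711 < 720; DTI 36.5% ≤ 40%; employment 31 ≥ 6 mo → does not qualify.
Option C: score 711 ≥ 680; DTI 36.5% ≤ 43%; LTV 59.4% ≤ 90% → qualifies.
Qualifying: Option A, Option C. Lowest rate is 5.17% → Option A.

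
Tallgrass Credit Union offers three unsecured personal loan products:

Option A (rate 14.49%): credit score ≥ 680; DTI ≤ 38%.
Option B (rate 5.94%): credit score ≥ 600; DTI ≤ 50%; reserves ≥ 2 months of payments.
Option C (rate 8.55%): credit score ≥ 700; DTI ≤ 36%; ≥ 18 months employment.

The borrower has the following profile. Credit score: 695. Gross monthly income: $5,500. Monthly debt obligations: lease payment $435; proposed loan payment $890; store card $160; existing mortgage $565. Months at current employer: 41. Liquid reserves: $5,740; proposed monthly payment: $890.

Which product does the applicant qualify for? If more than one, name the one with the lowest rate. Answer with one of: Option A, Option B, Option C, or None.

Total debts = (435 + 890 + 160 + 565) = 2,050; DTI = 2,050/5,500 = 37.3%.
Reserves = 5,740/890 = 6.4 months.
Option A: score 695 ≥ 680; DTI 37.3% ≤ 38% → qualifies.
Option B: score 695 ≥ 600; DTI 37.3% ≤ 50%; reserves 6.4 ≥ 2 mo → qualifies.
Option C: score 695 < 700; DTI 37.3% > 36%; employment 41 ≥ 18 mo → does not qualify.
Qualifying: Option A, Option B. Lowest rate is 5.94% → Option B.

Option B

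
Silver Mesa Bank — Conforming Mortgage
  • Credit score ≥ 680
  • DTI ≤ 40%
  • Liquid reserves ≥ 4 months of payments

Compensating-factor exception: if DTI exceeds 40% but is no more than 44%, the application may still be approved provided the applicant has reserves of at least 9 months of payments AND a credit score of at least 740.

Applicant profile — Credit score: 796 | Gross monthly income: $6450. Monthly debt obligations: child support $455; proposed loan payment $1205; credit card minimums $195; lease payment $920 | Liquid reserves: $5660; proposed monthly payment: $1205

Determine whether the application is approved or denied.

Denied

Credit score 796 ≥ 680 (meets base)
Total debts = (455 + 1,205 + 195 + 920) = 2,775. DTI: 2,775 ÷ 6,450 = 43%, over the 40% base limit.
Reserves = 5,660/1,205 = 4.7 months ≥ 4
43% falls in the override range (40%–44%), so the compensating-factor test applies.
Override check — reserves: 4.7 mo (short of 9); score: 796 (ok).
Compensating-factor requirement not fully met.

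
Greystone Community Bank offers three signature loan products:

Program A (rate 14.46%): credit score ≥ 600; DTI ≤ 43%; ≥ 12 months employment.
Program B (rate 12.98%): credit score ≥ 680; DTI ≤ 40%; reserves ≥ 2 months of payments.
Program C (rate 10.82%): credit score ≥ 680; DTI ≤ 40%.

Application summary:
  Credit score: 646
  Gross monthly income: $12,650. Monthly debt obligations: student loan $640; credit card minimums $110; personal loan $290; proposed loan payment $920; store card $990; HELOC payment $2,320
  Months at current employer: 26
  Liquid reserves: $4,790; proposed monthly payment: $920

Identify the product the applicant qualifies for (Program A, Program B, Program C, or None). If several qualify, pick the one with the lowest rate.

Program A

Total debts = (640 + 110 + 290 + 920 + 990 + 2,320) = 5,270; DTI = 5,270/12,650 = 41.7%.
Reserves = 4,790/920 = 5.2 months.
Program A: score 646 ≥ 600; DTI 41.7% ≤ 43%; employment 26 ≥ 12 mo → qualifies.
Program B: score 646 < 680; DTI 41.7% > 40%; reserves 5.2 ≥ 2 mo → does not qualify.
Program C: score 646 < 680; DTI 41.7% > 40% → does not qualify.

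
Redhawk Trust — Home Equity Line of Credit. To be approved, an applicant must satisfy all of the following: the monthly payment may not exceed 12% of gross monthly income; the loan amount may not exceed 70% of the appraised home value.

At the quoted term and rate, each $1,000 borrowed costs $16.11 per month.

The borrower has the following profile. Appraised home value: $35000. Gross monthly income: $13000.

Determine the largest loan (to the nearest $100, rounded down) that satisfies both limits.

$24,500

Payment cap: 12% × $13,000 = $1,560/month.
At $16.11 per $1,000, that supports 1,560/16.11 × 1,000 ≈ $96,834 → $96,800.
LTV cap: 70% × $35,000 = $24,500 → $24,500.
Binding constraint: loan-to-value.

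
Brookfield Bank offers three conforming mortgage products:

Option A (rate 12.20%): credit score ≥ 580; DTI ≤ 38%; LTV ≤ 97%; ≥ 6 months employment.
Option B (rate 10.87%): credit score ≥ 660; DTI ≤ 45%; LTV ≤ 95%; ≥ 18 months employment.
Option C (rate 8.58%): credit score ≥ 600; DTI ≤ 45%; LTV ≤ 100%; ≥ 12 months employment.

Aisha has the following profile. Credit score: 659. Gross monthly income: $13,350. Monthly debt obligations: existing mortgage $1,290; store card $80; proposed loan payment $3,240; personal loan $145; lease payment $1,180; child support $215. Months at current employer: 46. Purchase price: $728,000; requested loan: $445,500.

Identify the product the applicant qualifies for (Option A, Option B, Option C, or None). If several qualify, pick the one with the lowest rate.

Total debts = (1,290 + 80 + 3,240 + 145 + 1,180 + 215) = 6,150; DTI = 6,150/13,350 = 46.1%.
LTV = 445,500/728,000 = 61.2%.
Option A: score 659 ≥ 580; DTI 46.1% > 38%; LTV 61.2% ≤ 97%; employment 46 ≥ 6 mo → does not qualify.
Option B: score 659 < 660; DTI 46.1% > 45%; LTV 61.2% ≤ 95%; employment 46 ≥ 18 mo → does not qualify.
Option C: score 659 ≥ 600; DTI 46.1% > 45%; LTV 61.2% ≤ 100%; employment 46 ≥ 12 mo → does not qualify.

None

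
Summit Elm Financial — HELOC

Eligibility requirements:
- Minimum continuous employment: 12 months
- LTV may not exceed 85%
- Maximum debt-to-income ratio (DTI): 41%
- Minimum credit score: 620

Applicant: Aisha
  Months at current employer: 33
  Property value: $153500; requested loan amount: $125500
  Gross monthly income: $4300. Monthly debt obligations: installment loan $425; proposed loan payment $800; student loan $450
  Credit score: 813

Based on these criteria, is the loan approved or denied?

Approved

Employment 33 ≥ 12 months
Loan-to-value = 125,500/153,500 = 81.8% — pass (85% max)
Total monthly debts = (425 + 800 + 450) = 1,675. DTI: 1,675 ÷ 4,300 = 39%, within the 41% cap
Credit score 813 ≥ 620 (meets)
All criteria satisfied.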